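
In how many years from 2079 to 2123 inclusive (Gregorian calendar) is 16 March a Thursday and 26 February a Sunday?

5

Check each year's weekday for 16 March and 26 February:
  2079: Thu/Sun ✓  2080: Sat/Mon  2081: Sun/Wed  2082: Mon/Thu  2083: Tue/Fri  2084: Thu/Sat  2085: Fri/Mon  2086: Sat/Tue  2087: Sun/Wed  2088: Tue/Thu  2089: Wed/Sat  2090: Thu/Sun ✓  2091: Fri/Mon  2092: Sun/Tue  …(17 more)…  2110: Sun/Wed  2111: Mon/Thu  2112: Wed/Fri  2113: Thu/Sun ✓  2114: Fri/Mon  2115: Sat/Tue  2116: Mon/Wed  2117: Tue/Fri  2118: Wed/Sat  2119: Thu/Sun ✓  2120: Sat/Mon  2121: Sun/Wed  2122: Mon/Thu  2123: Tue/Fri
Both conditions hold in: 2079, 2090, 2102, 2113, 2119 — 5.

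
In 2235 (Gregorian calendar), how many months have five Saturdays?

A month of length L has five Saturdays iff its first Saturday is on day ≤ L−28 (so day 1–3 in a 31-day month, 1–2 in a 30-day month, day 1 in a leap February).
Checking each month of 2235: Jan starts Thu (31d) ✓; Feb starts Sun (28d); Mar starts Sun (31d); Apr starts Wed (30d); May starts Fri (31d) ✓; Jun starts Mon (30d); Jul starts Wed (31d); Aug starts Sat (31d) ✓; Sep starts Tue (30d); Oct starts Thu (31d) ✓; Nov starts Sun (30d); Dec starts Tue (31d).
Five-Saturday months: January, May, August, October → 4.

4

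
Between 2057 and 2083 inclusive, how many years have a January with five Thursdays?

January has 31 days; it has five Thursdays when Thursday falls among the first (month-length − 28) days — i.e. when January 1 is one of Thursday/Wednesday/Tuesday.
January 1 by year: 2057:Mon 2058:Tue✓ 2059:Wed✓ 2060:Thu✓ 2061:Sat 2062:Sun 2063:Mon 2064:Tue✓ 2065:Thu✓ 2066:Fri 2067:Sat 2068:Sun 2069:Tue✓ 2070:Wed✓ 2071:Thu✓ 2072:Fri 2073:Sun 2074:Mon 2075:Tue✓ 2076:Wed✓ 2077:Fri 2078:Sat 2079:Sun 2080:Mon 2081:Wed✓ 2082:Thu✓ 2083:Fri
Years with five Thursdays: 2058, 2059, 2060, 2064, 2065, 2069, 2070, 2071, 2075, 2076, 2081, 2082 → 12.

12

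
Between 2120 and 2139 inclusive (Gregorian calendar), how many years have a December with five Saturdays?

December has 31 days; it has five Saturdays when Saturday falls among the first (month-length − 28) days — i.e. when December 1 is one of Saturday/Friday/Thursday.
December 1 by year: 2120:Sun 2121:Mon 2122:Tue 2123:Wed 2124:Fri✓ 2125:Sat✓ 2126:Sun 2127:Mon 2128:Wed 2129:Thu✓ 2130:Fri✓ 2131:Sat✓ 2132:Mon 2133:Tue 2134:Wed 2135:Thu✓ 2136:Sat✓ 2137:Sun 2138:Mon 2139:Tue
Years with five Saturdays: 2124, 2125, 2129, 2130, 2131, 2135, 2136 → 7.

7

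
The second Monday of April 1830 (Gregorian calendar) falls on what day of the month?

12

April 1, 1830 is a Thursday, so the first Monday is the 5th.
The second Monday is 5 + 7 = 12.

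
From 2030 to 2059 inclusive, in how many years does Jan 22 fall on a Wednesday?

Track Jan 22's weekday year by year (advancing +1, or +2 across a Feb 29):
  2030: Tue  2031: Wed (+1) ✓  2032: Thu (+1)  2033: Sat (+2)  2034: Sun (+1)
  2035: Mon (+1)  2036: Tue (+1)  2037: Thu (+2)  2038: Fri (+1)  2039: Sat (+1)
  2040: Sun (+1)  2041: Tue (+2)  2042: Wed (+1) ✓  2043: Thu (+1)  2044: Fri (+1)
  2045: Sun (+2)  2046: Mon (+1)  2047: Tue (+1)  2048: Wed (+1) ✓  2049: Fri (+2)
  2050: Sat (+1)  2051: Sun (+1)  2052: Mon (+1)  2053: Wed (+2) ✓  2054: Thu (+1)
  2055: Fri (+1)  2056: Sat (+1)  2057: Mon (+2)  2058: Tue (+1)  2059: Wed (+1) ✓
Wednesday years: 2031, 2042, 2048, 2053, 2059 — 5 in total.

5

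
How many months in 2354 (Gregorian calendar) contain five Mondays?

A month of length L has five Mondays iff its first Monday is on day ≤ L−28 (so day 1–3 in a 31-day month, 1–2 in a 30-day month, day 1 in a leap February).
Checking each month of 2354: Jan starts Fri (31d); Feb starts Mon (28d); Mar starts Mon (31d) ✓; Apr starts Thu (30d); May starts Sat (31d) ✓; Jun starts Tue (30d); Jul starts Thu (31d); Aug starts Sun (31d) ✓; Sep starts Wed (30d); Oct starts Fri (31d); Nov starts Mon (30d) ✓; Dec starts Wed (31d).
Five-Monday months: March, May, August, November → 4.

4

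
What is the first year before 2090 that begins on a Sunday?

Jan 1 advances by 2 weekdays after a leap year and by 1 after a common year.
2090: Jan 1 is Sunday.
2089: Saturday
2088: Thursday (leap)
2087: Wednesday
2086: Tuesday
2085: Monday
2084: Saturday (leap)
2083: Friday
2082: Thursday
2081: Wednesday
2080: Monday (leap)
2079: Sunday
2079 begins on a Sunday

2079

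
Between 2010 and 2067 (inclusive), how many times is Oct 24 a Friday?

Track Oct 24's weekday year by year (advancing +1, or +2 across a Feb 29):
  2010: Sun  2011: Mon (+1)  2012: Wed (+2)  2013: Thu (+1)  2014: Fri (+1) ✓
  2015: Sat (+1)  2016: Mon (+2)  2017: Tue (+1)  2018: Wed (+1)  2019: Thu (+1)
  2020: Sat (+2)  2021: Sun (+1)  2022: Mon (+1)  2023: Tue (+1)  … (30 more years) …
  2054: Sat (+1)  2055: Sun (+1)  2056: Tue (+2)  2057: Wed (+1)  2058: Thu (+1)
  2059: Fri (+1) ✓  2060: Sun (+2)  2061: Mon (+1)  2062: Tue (+1)  2063: Wed (+1)
  2064: Fri (+2) ✓  2065: Sat (+1)  2066: Sun (+1)  2067: Mon (+1)
Friday years: 2014, 2025, 2031, 2036, 2042, 2053, 2059, 2064 — 8 in total.

8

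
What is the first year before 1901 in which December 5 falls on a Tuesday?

1899

From one year to the next, a fixed date's weekday advances by 1, or by 2 when a Feb 29 lies between the two dates.
1901: December 5 is Thursday.
1900: Wednesday (−1)
1899: Tuesday (−1)
December 5 falls on a Tuesday in 1899.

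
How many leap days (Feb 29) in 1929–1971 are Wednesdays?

1

Leap years in 1929–1971: 10 of them.
Feb 29 weekday advances by 5 (mod 7) from one leap year to the next four years later (or differs when a century non-leap intervenes).
Leap-day weekdays: 1932:Mon 1936:Sat 1940:Thu 1944:Tue 1948:Sun 1952:Fri 1956:Wed✓ 1960:Mon 1964:Sat 1968:Thu
Wednesday: 1956 → 1.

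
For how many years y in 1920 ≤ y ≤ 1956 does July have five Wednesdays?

July has 31 days; it has five Wednesdays when Wednesday falls among the first (month-length − 28) days — i.e. when July 1 is one of Wednesday/Tuesday/Monday.
July 1 by year: 1920:Thu 1921:Fri 1922:Sat 1923:Sun 1924:Tue✓ 1925:Wed✓ 1926:Thu 1927:Fri 1928:Sun 1929:Mon✓ 1930:Tue✓ 1931:Wed✓ 1932:Fri 1933:Sat 1934:Sun …(7 more)… 1942:Wed✓ 1943:Thu 1944:Sat 1945:Sun 1946:Mon✓ 1947:Tue✓ 1948:Thu 1949:Fri 1950:Sat 1951:Sun 1952:Tue✓ 1953:Wed✓ 1954:Thu 1955:Fri 1956:Sun
Years with five Wednesdays: 1924, 1925, 1929, 1930, 1931, 1935, 1936, 1940, 1941, 1942, 1946, 1947, 1952, 1953 → 14.

14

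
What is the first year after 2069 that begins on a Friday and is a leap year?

2072

Jan 1 advances by 2 weekdays after a leap year and by 1 after a common year.
2069: Jan 1 is Tuesday.
2070: Wednesday
2071: Thursday
2072: Friday (leap)
2072 begins on a Friday and is a leap year.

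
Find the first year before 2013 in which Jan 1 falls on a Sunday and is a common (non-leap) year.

2006

Jan 1 advances by 2 weekdays after a leap year and by 1 after a common year.
2013: Jan 1 is Tuesday.
2012: Sunday (leap)
2011: Saturday
2010: Friday
2009: Thursday
2008: Tuesday (leap)
2007: Monday
2006: Sunday
2006 begins on a Sunday and is a common year.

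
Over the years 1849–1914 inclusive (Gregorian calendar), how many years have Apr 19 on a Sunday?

Track Apr 19's weekday year by year (advancing +1, or +2 across a Feb 29):
  1849: Thu  1850: Fri (+1)  1851: Sat (+1)  1852: Mon (+2)  1853: Tue (+1)
  1854: Wed (+1)  1855: Thu (+1)  1856: Sat (+2)  1857: Sun (+1) ✓  1858: Mon (+1)
  1859: Tue (+1)  1860: Thu (+2)  1861: Fri (+1)  1862: Sat (+1)  … (38 more years) …
  1901: Fri (+1)  1902: Sat (+1)  1903: Sun (+1) ✓  1904: Tue (+2)  1905: Wed (+1)
  1906: Thu (+1)  1907: Fri (+1)  1908: Sun (+2) ✓  1909: Mon (+1)  1910: Tue (+1)
  1911: Wed (+1)  1912: Fri (+2)  1913: Sat (+1)  1914: Sun (+1) ✓
Sunday years: 1857, 1863, 1868, 1874, 1885, 1891, 1896, 1903, 1908, 1914 — 10 in total.

10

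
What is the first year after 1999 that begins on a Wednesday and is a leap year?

2020

Jan 1 advances by 2 weekdays after a leap year and by 1 after a common year.
1999: Jan 1 is Friday.
2000: Saturday (leap)
2001: Monday
2002: Tuesday
2003: Wednesday
2004: Thursday (leap)
2005: Saturday
2006: Sunday
2007: Monday
2008: Tuesday (leap)
2009: Thursday
2010: Friday
2011: Saturday
2012: Sunday (leap)
2013: Tuesday
2014: Wednesday
2015: Thursday
2016: Friday (leap)
2017: Sunday
2018: Monday
2019: Tuesday
2020: Wednesday (leap)
2020 begins on a Wednesday and is a leap year.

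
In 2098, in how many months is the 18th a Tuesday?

3

Check the 18th of each month of 2098: Jan 18: Sat, Feb 18: Tue, Mar 18: Tue, Apr 18: Fri, May 18: Sun, Jun 18: Wed, Jul 18: Fri, Aug 18: Mon, Sep 18: Thu, Oct 18: Sat, Nov 18: Tue, Dec 18: Thu.
Tuesday occurs in February, March, November — 3 months.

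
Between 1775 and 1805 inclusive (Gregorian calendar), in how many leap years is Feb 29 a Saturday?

Leap years in 1775–1805: 7 of them.
Feb 29 weekday advances by 5 (mod 7) from one leap year to the next four years later (or differs when a century non-leap intervenes).
Leap-day weekdays: 1776:Thu 1780:Tue 1784:Sun 1788:Fri 1792:Wed 1796:Mon 1804:Wed
Saturday: none → 0.

0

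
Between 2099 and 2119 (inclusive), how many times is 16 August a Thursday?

Track 16 August's weekday year by year (advancing +1, or +2 across a Feb 29):
  2099: Sun  2100: Mon (+1)  2101: Tue (+1)  2102: Wed (+1)  2103: Thu (+1) ✓
  2104: Sat (+2)  2105: Sun (+1)  2106: Mon (+1)  2107: Tue (+1)  2108: Thu (+2) ✓
  2109: Fri (+1)  2110: Sat (+1)  2111: Sun (+1)  2112: Tue (+2)  2113: Wed (+1)
  2114: Thu (+1) ✓  2115: Fri (+1)  2116: Sun (+2)  2117: Mon (+1)  2118: Tue (+1)
  2119: Wed (+1)
Thursday years: 2103, 2108, 2114 — 3 in total.

3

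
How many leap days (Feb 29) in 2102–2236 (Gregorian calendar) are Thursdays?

4

Leap years in 2102–2236: 33 of them.
Feb 29 weekday advances by 5 (mod 7) from one leap year to the next four years later (or differs when a century non-leap intervenes).
Leap-day weekdays: 2104:Fri 2108:Wed 2112:Mon 2116:Sat 2120:Thu✓ 2124:Tue 2128:Sun 2132:Fri 2136:Wed 2140:Mon 2144:Sat 2148:Thu✓ 2152:Tue …(7 more)… 2184:Sun 2188:Fri 2192:Wed 2196:Mon 2204:Wed 2208:Mon 2212:Sat 2216:Thu✓ 2220:Tue 2224:Sun 2228:Fri 2232:Wed 2236:Mon
Thursday: 2120, 2148, 2176, 2216 → 4.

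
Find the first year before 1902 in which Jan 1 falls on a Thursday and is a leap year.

Jan 1 advances by 2 weekdays after a leap year and by 1 after a common year.
1902: Jan 1 is Wednesday.
1901: Tuesday
1900: Monday
1899: Sunday
1898: Saturday
1897: Friday
1896: Wednesday (leap)
1895: Tuesday
1894: Monday
1893: Sunday
1892: Friday (leap)
1891: Thursday
1890: Wednesday
1889: Tuesday
1888: Sunday (leap)
1887: Saturday
1886: Friday
1885: Thursday
1884: Tuesday (leap)
1883: Monday
1882: Sunday
1881: Saturday
1880: Thursday (leap)
1880 begins on a Thursday and is a leap year.

1880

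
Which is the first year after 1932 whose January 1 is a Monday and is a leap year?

Jan 1 advances by 2 weekdays after a leap year and by 1 after a common year.
1932: Jan 1 is Friday (leap).
1933: Sunday
1934: Monday
1935: Tuesday
1936: Wednesday (leap)
1937: Friday
1938: Saturday
1939: Sunday
1940: Monday (leap)
1940 begins on a Monday and is a leap year.

1940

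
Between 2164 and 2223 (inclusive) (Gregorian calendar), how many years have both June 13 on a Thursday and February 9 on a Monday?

0

Check each year's weekday for June 13 and February 9:
  2164: Wed/Thu  2165: Thu/Sat  2166: Fri/Sun  2167: Sat/Mon  2168: Mon/Tue  2169: Tue/Thu  2170: Wed/Fri  2171: Thu/Sat  2172: Sat/Sun  2173: Sun/Tue  2174: Mon/Wed  2175: Tue/Thu  2176: Thu/Fri  2177: Fri/Sun  …(32 more)…  2210: Wed/Fri  2211: Thu/Sat  2212: Sat/Sun  2213: Sun/Tue  2214: Mon/Wed  2215: Tue/Thu  2216: Thu/Fri  2217: Fri/Sun  2218: Sat/Mon  2219: Sun/Tue  2220: Tue/Wed  2221: Wed/Fri  2222: Thu/Sat  2223: Fri/Sun
Both conditions hold in: no year — 0.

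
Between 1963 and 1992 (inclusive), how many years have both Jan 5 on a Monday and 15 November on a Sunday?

3

Check each year's weekday for Jan 5 and 15 November:
  1963: Sat/Fri  1964: Sun/Sun  1965: Tue/Mon  1966: Wed/Tue  1967: Thu/Wed  1968: Fri/Fri  1969: Sun/Sat  1970: Mon/Sun ✓  1971: Tue/Mon  1972: Wed/Wed  1973: Fri/Thu  1974: Sat/Fri  1975: Sun/Sat  1976: Mon/Mon  1977: Wed/Tue  1978: Thu/Wed  1979: Fri/Thu  1980: Sat/Sat  1981: Mon/Sun ✓  1982: Tue/Mon  1983: Wed/Tue  1984: Thu/Thu  1985: Sat/Fri  1986: Sun/Sat  1987: Mon/Sun ✓  1988: Tue/Tue  1989: Thu/Wed  1990: Fri/Thu  1991: Sat/Fri  1992: Sun/Sun
Both conditions hold in: 1970, 1981, 1987 — 3.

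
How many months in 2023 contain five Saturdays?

A month of length L has five Saturdays iff its first Saturday is on day ≤ L−28 (so day 1–3 in a 31-day month, 1–2 in a 30-day month, day 1 in a leap February).
Checking each month of 2023: Jan starts Sun (31d); Feb starts Wed (28d); Mar starts Wed (31d); Apr starts Sat (30d) ✓; May starts Mon (31d); Jun starts Thu (30d); Jul starts Sat (31d) ✓; Aug starts Tue (31d); Sep starts Fri (30d) ✓; Oct starts Sun (31d); Nov starts Wed (30d); Dec starts Fri (31d) ✓.
Five-Saturday months: April, July, September, December → 4.

4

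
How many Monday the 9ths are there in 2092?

1

Check the 9th of each month of 2092: Jan 9: Wed, Feb 9: Sat, Mar 9: Sun, Apr 9: Wed, May 9: Fri, Jun 9: Mon, Jul 9: Wed, Aug 9: Sat, Sep 9: Tue, Oct 9: Thu, Nov 9: Sun, Dec 9: Tue.
Monday occurs in June — 1 month.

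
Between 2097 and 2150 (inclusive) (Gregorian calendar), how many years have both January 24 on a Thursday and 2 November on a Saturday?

6

Check each year's weekday for January 24 and 2 November:
  2097: Thu/Sat ✓  2098: Fri/Sun  2099: Sat/Mon  2100: Sun/Tue  2101: Mon/Wed  2102: Tue/Thu  2103: Wed/Fri  2104: Thu/Sun  2105: Sat/Mon  2106: Sun/Tue  2107: Mon/Wed  2108: Tue/Fri  2109: Thu/Sat ✓  2110: Fri/Sun  …(26 more)…  2137: Thu/Sat ✓  2138: Fri/Sun  2139: Sat/Mon  2140: Sun/Wed  2141: Tue/Thu  2142: Wed/Fri  2143: Thu/Sat ✓  2144: Fri/Mon  2145: Sun/Tue  2146: Mon/Wed  2147: Tue/Thu  2148: Wed/Sat  2149: Fri/Sun  2150: Sat/Mon
Both conditions hold in: 2097, 2109, 2115, 2126, 2137, 2143 — 6.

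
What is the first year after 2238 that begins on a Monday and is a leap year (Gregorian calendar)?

2244

Jan 1 advances by 2 weekdays after a leap year and by 1 after a common year.
2238: Jan 1 is Monday.
2239: Tuesday
2240: Wednesday (leap)
2241: Friday
2242: Saturday
2243: Sunday
2244: Monday (leap)
2244 begins on a Monday and is a leap year.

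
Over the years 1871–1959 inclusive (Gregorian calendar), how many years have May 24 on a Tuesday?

12

Track May 24's weekday year by year (advancing +1, or +2 across a Feb 29):
  1871: Wed  1872: Fri (+2)  1873: Sat (+1)  1874: Sun (+1)  1875: Mon (+1)
  1876: Wed (+2)  1877: Thu (+1)  1878: Fri (+1)  1879: Sat (+1)  1880: Mon (+2)
  1881: Tue (+1) ✓  1882: Wed (+1)  1883: Thu (+1)  1884: Sat (+2)  … (61 more years) …
  1946: Fri (+1)  1947: Sat (+1)  1948: Mon (+2)  1949: Tue (+1) ✓  1950: Wed (+1)
  1951: Thu (+1)  1952: Sat (+2)  1953: Sun (+1)  1954: Mon (+1)  1955: Tue (+1) ✓
  1956: Thu (+2)  1957: Fri (+1)  1958: Sat (+1)  1959: Sun (+1)
Tuesday years: 1881, 1887, 1892, 1898, 1904, 1910, 1921, 1927, 1932, 1938, 1949, 1955 — 12 in total.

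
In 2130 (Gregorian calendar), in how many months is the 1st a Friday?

2

Check the 1st of each month of 2130: Jan 1: Sun, Feb 1: Wed, Mar 1: Wed, Apr 1: Sat, May 1: Mon, Jun 1: Thu, Jul 1: Sat, Aug 1: Tue, Sep 1: Fri, Oct 1: Sun, Nov 1: Wed, Dec 1: Fri.
Friday occurs in September, December — 2 months.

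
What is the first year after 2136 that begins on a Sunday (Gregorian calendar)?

Jan 1 advances by 2 weekdays after a leap year and by 1 after a common year.
2136: Jan 1 is Sunday (leap).
2137: Tuesday
2138: Wednesday
2139: Thursday
2140: Friday (leap)
2141: Sunday
2141 begins on a Sunday

2141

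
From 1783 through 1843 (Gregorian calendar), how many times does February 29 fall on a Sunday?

2

Leap years in 1783–1843: 14 of them.
Feb 29 weekday advances by 5 (mod 7) from one leap year to the next four years later (or differs when a century non-leap intervenes).
Leap-day weekdays: 1784:Sun✓ 1788:Fri 1792:Wed 1796:Mon 1804:Wed 1808:Mon 1812:Sat 1816:Thu 1820:Tue 1824:Sun✓ 1828:Fri 1832:Wed 1836:Mon 1840:Sat
Sunday: 1784, 1824 → 2.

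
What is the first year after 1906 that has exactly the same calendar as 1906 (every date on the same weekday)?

1917

Two years share a calendar iff Jan 1 falls on the same weekday and both are leap or both are common. 1906: Jan 1 is Monday, common year.
1907: Jan 1 Tuesday, common
1908: Jan 1 Wednesday, leap
1909: Jan 1 Friday, common
1910: Jan 1 Saturday, common
1911: Jan 1 Sunday, common
1912: Jan 1 Monday, leap
1913: Jan 1 Wednesday, common
1914: Jan 1 Thursday, common
1915: Jan 1 Friday, common
1916: Jan 1 Saturday, leap
1917: Jan 1 Monday, common
1917 matches on both conditions.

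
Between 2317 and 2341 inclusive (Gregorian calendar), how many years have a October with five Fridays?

October has 31 days; it has five Fridays when Friday falls among the first (month-length − 28) days — i.e. when October 1 is one of Friday/Thursday/Wednesday.
October 1 by year: 2317:Mon 2318:Tue 2319:Wed✓ 2320:Fri✓ 2321:Sat 2322:Sun 2323:Mon 2324:Wed✓ 2325:Thu✓ 2326:Fri✓ 2327:Sat 2328:Mon 2329:Tue 2330:Wed✓ 2331:Thu✓ 2332:Sat 2333:Sun 2334:Mon 2335:Tue 2336:Thu✓ 2337:Fri✓ 2338:Sat 2339:Sun 2340:Tue 2341:Wed✓
Years with five Fridays: 2319, 2320, 2324, 2325, 2326, 2330, 2331, 2336, 2337, 2341 → 10.

10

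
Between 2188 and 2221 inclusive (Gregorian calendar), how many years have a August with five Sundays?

15

August has 31 days; it has five Sundays when Sunday falls among the first (month-length − 28) days — i.e. when August 1 is one of Sunday/Saturday/Friday.
August 1 by year: 2188:Fri✓ 2189:Sat✓ 2190:Sun✓ 2191:Mon 2192:Wed 2193:Thu 2194:Fri✓ 2195:Sat✓ 2196:Mon 2197:Tue 2198:Wed 2199:Thu 2200:Fri✓ 2201:Sat✓ 2202:Sun✓ …(4 more)… 2207:Sat✓ 2208:Mon 2209:Tue 2210:Wed 2211:Thu 2212:Sat✓ 2213:Sun✓ 2214:Mon 2215:Tue 2216:Thu 2217:Fri✓ 2218:Sat✓ 2219:Sun✓ 2220:Tue 2221:Wed
Years with five Sundays: 2188, 2189, 2190, 2194, 2195, 2200, 2201, 2202, 2206, 2207, 2212, 2213, 2217, 2218, 2219 → 15.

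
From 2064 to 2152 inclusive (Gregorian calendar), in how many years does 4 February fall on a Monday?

13

Track 4 February's weekday year by year (advancing +1, or +2 across a Feb 29):
  2064: Mon ✓  2065: Wed (+2)  2066: Thu (+1)  2067: Fri (+1)  2068: Sat (+1)
  2069: Mon (+2) ✓  2070: Tue (+1)  2071: Wed (+1)  2072: Thu (+1)  2073: Sat (+2)
  2074: Sun (+1)  2075: Mon (+1) ✓  2076: Tue (+1)  2077: Thu (+2)  … (61 more years) …
  2139: Wed (+1)  2140: Thu (+1)  2141: Sat (+2)  2142: Sun (+1)  2143: Mon (+1) ✓
  2144: Tue (+1)  2145: Thu (+2)  2146: Fri (+1)  2147: Sat (+1)  2148: Sun (+1)
  2149: Tue (+2)  2150: Wed (+1)  2151: Thu (+1)  2152: Fri (+1)
Monday years: 2064, 2069, 2075, 2086, 2092, 2097, 2104, 2109, 2115, 2126, 2132, 2137, 2143 — 13 in total.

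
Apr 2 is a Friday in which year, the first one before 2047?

2038

From one year to the next, a fixed date's weekday advances by 1, or by 2 when a Feb 29 lies between the two dates.
2047: April 2 is Tuesday.
2046: Monday (−1)
2045: Sunday (−1)
2044: Saturday (−1)
2043: Thursday (−2)
2042: Wednesday (−1)
2041: Tuesday (−1)
2040: Monday (−1)
2039: Saturday (−2)
2038: Friday (−1)
Apr 2 falls on a Friday in 2038.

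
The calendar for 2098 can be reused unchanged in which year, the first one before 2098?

Two years share a calendar iff Jan 1 falls on the same weekday and both are leap or both are common. 2098: Jan 1 is Wednesday, common year.
2097: Jan 1 Tuesday, common
2096: Jan 1 Sunday, leap
2095: Jan 1 Saturday, common
2094: Jan 1 Friday, common
2093: Jan 1 Thursday, common
2092: Jan 1 Tuesday, leap
2091: Jan 1 Monday, common
2090: Jan 1 Sunday, common
2089: Jan 1 Saturday, common
2088: Jan 1 Thursday, leap
2087: Jan 1 Wednesday, common
2087 matches on both conditions.

2087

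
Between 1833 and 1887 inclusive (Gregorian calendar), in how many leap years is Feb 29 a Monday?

Leap years in 1833–1887: 13 of them.
Feb 29 weekday advances by 5 (mod 7) from one leap year to the next four years later (or differs when a century non-leap intervenes).
Leap-day weekdays: 1836:Mon✓ 1840:Sat 1844:Thu 1848:Tue 1852:Sun 1856:Fri 1860:Wed 1864:Mon✓ 1868:Sat 1872:Thu 1876:Tue 1880:Sun 1884:Fri
Monday: 1836, 1864 → 2.

2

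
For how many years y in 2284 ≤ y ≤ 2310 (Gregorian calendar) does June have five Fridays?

7

June has 30 days; it has five Fridays when Friday falls among the first (month-length − 28) days — i.e. when June 1 is one of Friday/Thursday.
June 1 by year: 2284:Sun 2285:Mon 2286:Tue 2287:Wed 2288:Fri✓ 2289:Sat 2290:Sun 2291:Mon 2292:Wed 2293:Thu✓ 2294:Fri✓ 2295:Sat 2296:Mon 2297:Tue 2298:Wed 2299:Thu✓ 2300:Fri✓ 2301:Sat 2302:Sun 2303:Mon 2304:Wed 2305:Thu✓ 2306:Fri✓ 2307:Sat 2308:Mon 2309:Tue 2310:Wed
Years with five Fridays: 2288, 2293, 2294, 2299, 2300, 2305, 2306 → 7.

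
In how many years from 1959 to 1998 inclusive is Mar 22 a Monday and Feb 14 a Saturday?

Check each year's weekday for Mar 22 and Feb 14:
  1959: Sun/Sat  1960: Tue/Sun  1961: Wed/Tue  1962: Thu/Wed  1963: Fri/Thu  1964: Sun/Fri  1965: Mon/Sun  1966: Tue/Mon  1967: Wed/Tue  1968: Fri/Wed  1969: Sat/Fri  1970: Sun/Sat  1971: Mon/Sun  1972: Wed/Mon  …(12 more)…  1985: Fri/Thu  1986: Sat/Fri  1987: Sun/Sat  1988: Tue/Sun  1989: Wed/Tue  1990: Thu/Wed  1991: Fri/Thu  1992: Sun/Fri  1993: Mon/Sun  1994: Tue/Mon  1995: Wed/Tue  1996: Fri/Wed  1997: Sat/Fri  1998: Sun/Sat
Both conditions hold in: 1976 — 1.

1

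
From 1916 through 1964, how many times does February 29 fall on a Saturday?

Leap years in 1916–1964: 13 of them.
Feb 29 weekday advances by 5 (mod 7) from one leap year to the next four years later (or differs when a century non-leap intervenes).
Leap-day weekdays: 1916:Tue 1920:Sun 1924:Fri 1928:Wed 1932:Mon 1936:Sat✓ 1940:Thu 1944:Tue 1948:Sun 1952:Fri 1956:Wed 1960:Mon 1964:Sat✓
Saturday: 1936, 1964 → 2.

2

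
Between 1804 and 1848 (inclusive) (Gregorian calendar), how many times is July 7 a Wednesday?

Track July 7's weekday year by year (advancing +1, or +2 across a Feb 29):
  1804: Sat  1805: Sun (+1)  1806: Mon (+1)  1807: Tue (+1)  1808: Thu (+2)
  1809: Fri (+1)  1810: Sat (+1)  1811: Sun (+1)  1812: Tue (+2)  1813: Wed (+1) ✓
  1814: Thu (+1)  1815: Fri (+1)  1816: Sun (+2)  1817: Mon (+1)  … (17 more years) …
  1835: Tue (+1)  1836: Thu (+2)  1837: Fri (+1)  1838: Sat (+1)  1839: Sun (+1)
  1840: Tue (+2)  1841: Wed (+1) ✓  1842: Thu (+1)  1843: Fri (+1)  1844: Sun (+2)
  1845: Mon (+1)  1846: Tue (+1)  1847: Wed (+1) ✓  1848: Fri (+2)
Wednesday years: 1813, 1819, 1824, 1830, 1841, 1847 — 6 in total.

6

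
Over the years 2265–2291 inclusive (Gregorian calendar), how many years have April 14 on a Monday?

Track April 14's weekday year by year (advancing +1, or +2 across a Feb 29):
  2265: Fri  2266: Sat (+1)  2267: Sun (+1)  2268: Tue (+2)  2269: Wed (+1)
  2270: Thu (+1)  2271: Fri (+1)  2272: Sun (+2)  2273: Mon (+1) ✓  2274: Tue (+1)
  2275: Wed (+1)  2276: Fri (+2)  2277: Sat (+1)  2278: Sun (+1)  2279: Mon (+1) ✓
  2280: Wed (+2)  2281: Thu (+1)  2282: Fri (+1)  2283: Sat (+1)  2284: Mon (+2) ✓
  2285: Tue (+1)  2286: Wed (+1)  2287: Thu (+1)  2288: Sat (+2)  2289: Sun (+1)
  2290: Mon (+1) ✓  2291: Tue (+1)
Monday years: 2273, 2279, 2284, 2290 — 4 in total.

4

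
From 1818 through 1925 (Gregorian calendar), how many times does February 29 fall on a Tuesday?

4

Leap years in 1818–1925: 26 of them.
Feb 29 weekday advances by 5 (mod 7) from one leap year to the next four years later (or differs when a century non-leap intervenes).
Leap-day weekdays: 1820:Tue✓ 1824:Sun 1828:Fri 1832:Wed 1836:Mon 1840:Sat 1844:Thu 1848:Tue✓ 1852:Sun 1856:Fri 1860:Wed 1864:Mon 1868:Sat 1872:Thu 1876:Tue✓ 1880:Sun 1884:Fri 1888:Wed 1892:Mon 1896:Sat 1904:Mon 1908:Sat 1912:Thu 1916:Tue✓ 1920:Sun 1924:Fri
Tuesday: 1820, 1848, 1876, 1916 → 4.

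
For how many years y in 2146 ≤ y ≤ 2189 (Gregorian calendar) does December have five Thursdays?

18

December has 31 days; it has five Thursdays when Thursday falls among the first (month-length − 28) days — i.e. when December 1 is one of Thursday/Wednesday/Tuesday.
December 1 by year: 2146:Thu✓ 2147:Fri 2148:Sun 2149:Mon 2150:Tue✓ 2151:Wed✓ 2152:Fri 2153:Sat 2154:Sun 2155:Mon 2156:Wed✓ 2157:Thu✓ 2158:Fri 2159:Sat 2160:Mon …(14 more)… 2175:Fri 2176:Sun 2177:Mon 2178:Tue✓ 2179:Wed✓ 2180:Fri 2181:Sat 2182:Sun 2183:Mon 2184:Wed✓ 2185:Thu✓ 2186:Fri 2187:Sat 2188:Mon 2189:Tue✓
Years with five Thursdays: 2146, 2150, 2151, 2156, 2157, 2161, 2162, 2163, 2167, 2168, 2172, 2173, 2174, 2178, 2179, 2184, 2185, 2189 → 18.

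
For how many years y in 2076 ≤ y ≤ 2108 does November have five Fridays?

November has 30 days; it has five Fridays when Friday falls among the first (month-length − 28) days — i.e. when November 1 is one of Friday/Thursday.
November 1 by year: 2076:Sun 2077:Mon 2078:Tue 2079:Wed 2080:Fri✓ 2081:Sat 2082:Sun 2083:Mon 2084:Wed 2085:Thu✓ 2086:Fri✓ 2087:Sat 2088:Mon 2089:Tue 2090:Wed …(3 more)… 2094:Mon 2095:Tue 2096:Thu✓ 2097:Fri✓ 2098:Sat 2099:Sun 2100:Mon 2101:Tue 2102:Wed 2103:Thu✓ 2104:Sat 2105:Sun 2106:Mon 2107:Tue 2108:Thu✓
Years with five Fridays: 2080, 2085, 2086, 2091, 2096, 2097, 2103, 2108 → 8.

8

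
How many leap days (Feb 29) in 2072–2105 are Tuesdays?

1

Leap years in 2072–2105: 8 of them.
Feb 29 weekday advances by 5 (mod 7) from one leap year to the next four years later (or differs when a century non-leap intervenes).
Leap-day weekdays: 2072:Mon 2076:Sat 2080:Thu 2084:Tue✓ 2088:Sun 2092:Fri 2096:Wed 2104:Fri
Tuesday: 2084 → 1.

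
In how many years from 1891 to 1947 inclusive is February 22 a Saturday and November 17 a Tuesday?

3

Check each year's weekday for February 22 and November 17:
  1891: Sun/Tue  1892: Mon/Thu  1893: Wed/Fri  1894: Thu/Sat  1895: Fri/Sun  1896: Sat/Tue ✓  1897: Mon/Wed  1898: Tue/Thu  1899: Wed/Fri  1900: Thu/Sat  1901: Fri/Sun  1902: Sat/Mon  1903: Sun/Tue  1904: Mon/Thu  …(29 more)…  1934: Thu/Sat  1935: Fri/Sun  1936: Sat/Tue ✓  1937: Mon/Wed  1938: Tue/Thu  1939: Wed/Fri  1940: Thu/Sun  1941: Sat/Mon  1942: Sun/Tue  1943: Mon/Wed  1944: Tue/Fri  1945: Thu/Sat  1946: Fri/Sun  1947: Sat/Mon
Both conditions hold in: 1896, 1908, 1936 — 3.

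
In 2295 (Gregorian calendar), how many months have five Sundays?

4

A month of length L has five Sundays iff its first Sunday is on day ≤ L−28 (so day 1–3 in a 31-day month, 1–2 in a 30-day month, day 1 in a leap February).
Checking each month of 2295: Jan starts Tue (31d); Feb starts Fri (28d); Mar starts Fri (31d) ✓; Apr starts Mon (30d); May starts Wed (31d); Jun starts Sat (30d) ✓; Jul starts Mon (31d); Aug starts Thu (31d); Sep starts Sun (30d) ✓; Oct starts Tue (31d); Nov starts Fri (30d); Dec starts Sun (31d) ✓.
Five-Sunday months: March, June, September, December → 4.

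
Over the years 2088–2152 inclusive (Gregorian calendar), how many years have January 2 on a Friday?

10

Track January 2's weekday year by year (advancing +1, or +2 across a Feb 29):
  2088: Fri ✓  2089: Sun (+2)  2090: Mon (+1)  2091: Tue (+1)  2092: Wed (+1)
  2093: Fri (+2) ✓  2094: Sat (+1)  2095: Sun (+1)  2096: Mon (+1)  2097: Wed (+2)
  2098: Thu (+1)  2099: Fri (+1) ✓  2100: Sat (+1)  2101: Sun (+1)  … (37 more years) …
  2139: Fri (+1) ✓  2140: Sat (+1)  2141: Mon (+2)  2142: Tue (+1)  2143: Wed (+1)
  2144: Thu (+1)  2145: Sat (+2)  2146: Sun (+1)  2147: Mon (+1)  2148: Tue (+1)
  2149: Thu (+2)  2150: Fri (+1) ✓  2151: Sat (+1)  2152: Sun (+1)
Friday years: 2088, 2093, 2099, 2105, 2111, 2122, 2128, 2133, 2139, 2150 — 10 in total.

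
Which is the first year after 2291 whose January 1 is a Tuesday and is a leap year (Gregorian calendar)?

2324

Jan 1 advances by 2 weekdays after a leap year and by 1 after a common year.
2291: Jan 1 is Thursday.
2292: Friday (leap)
2293: Sunday
2294: Monday
2295: Tuesday
2296: Wednesday (leap)
2297: Friday
2298: Saturday
2299: Sunday
2300: Monday
2301: Tuesday
2302: Wednesday
2303: Thursday
2304: Friday (leap)
2305: Sunday
2306: Monday
2307: Tuesday
2308: Wednesday (leap)
2309: Friday
2310: Saturday
2311: Sunday
2312: Monday (leap)
2313: Wednesday
2314: Thursday
2315: Friday
2316: Saturday (leap)
2317: Monday
2318: Tuesday
2319: Wednesday
2320: Thursday (leap)
2321: Saturday
2322: Sunday
2323: Monday
2324: Tuesday (leap)
2324 begins on a Tuesday and is a leap year.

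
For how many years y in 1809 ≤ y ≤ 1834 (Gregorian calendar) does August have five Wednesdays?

11

August has 31 days; it has five Wednesdays when Wednesday falls among the first (month-length − 28) days — i.e. when August 1 is one of Wednesday/Tuesday/Monday.
August 1 by year: 1809:Tue✓ 1810:Wed✓ 1811:Thu 1812:Sat 1813:Sun 1814:Mon✓ 1815:Tue✓ 1816:Thu 1817:Fri 1818:Sat 1819:Sun 1820:Tue✓ 1821:Wed✓ 1822:Thu 1823:Fri 1824:Sun 1825:Mon✓ 1826:Tue✓ 1827:Wed✓ 1828:Fri 1829:Sat 1830:Sun 1831:Mon✓ 1832:Wed✓ 1833:Thu 1834:Fri
Years with five Wednesdays: 1809, 1810, 1814, 1815, 1820, 1821, 1825, 1826, 1827, 1831, 1832 → 11.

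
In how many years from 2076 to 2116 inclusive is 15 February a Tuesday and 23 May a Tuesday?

1

Check each year's weekday for 15 February and 23 May:
  2076: Sat/Sat  2077: Mon/Sun  2078: Tue/Mon  2079: Wed/Tue  2080: Thu/Thu  2081: Sat/Fri  2082: Sun/Sat  2083: Mon/Sun  2084: Tue/Tue ✓  2085: Thu/Wed  2086: Fri/Thu  2087: Sat/Fri  2088: Sun/Sun  2089: Tue/Mon  …(13 more)…  2103: Thu/Wed  2104: Fri/Fri  2105: Sun/Sat  2106: Mon/Sun  2107: Tue/Mon  2108: Wed/Wed  2109: Fri/Thu  2110: Sat/Fri  2111: Sun/Sat  2112: Mon/Mon  2113: Wed/Tue  2114: Thu/Wed  2115: Fri/Thu  2116: Sat/Sat
Both conditions hold in: 2084 — 1.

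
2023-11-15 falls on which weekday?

January 1, 2023 is a Sunday.
November 15 is day 319 of the year, i.e. 318 days after Jan 1.
318 mod 7 = 3, so advance 3 weekdays from Sunday: Wednesday.

Wednesday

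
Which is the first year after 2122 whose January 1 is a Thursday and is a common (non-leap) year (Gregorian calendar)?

2133

Jan 1 advances by 2 weekdays after a leap year and by 1 after a common year.
2122: Jan 1 is Thursday.
2123: Friday
2124: Saturday (leap)
2125: Monday
2126: Tuesday
2127: Wednesday
2128: Thursday (leap)
2129: Saturday
2130: Sunday
2131: Monday
2132: Tuesday (leap)
2133: Thursday
2133 begins on a Thursday and is a common year.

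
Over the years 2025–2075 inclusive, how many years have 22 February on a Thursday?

Track 22 February's weekday year by year (advancing +1, or +2 across a Feb 29):
  2025: Sat  2026: Sun (+1)  2027: Mon (+1)  2028: Tue (+1)  2029: Thu (+2) ✓
  2030: Fri (+1)  2031: Sat (+1)  2032: Sun (+1)  2033: Tue (+2)  2034: Wed (+1)
  2035: Thu (+1) ✓  2036: Fri (+1)  2037: Sun (+2)  2038: Mon (+1)  … (23 more years) …
  2062: Wed (+1)  2063: Thu (+1) ✓  2064: Fri (+1)  2065: Sun (+2)  2066: Mon (+1)
  2067: Tue (+1)  2068: Wed (+1)  2069: Fri (+2)  2070: Sat (+1)  2071: Sun (+1)
  2072: Mon (+1)  2073: Wed (+2)  2074: Thu (+1) ✓  2075: Fri (+1)
Thursday years: 2029, 2035, 2046, 2052, 2057, 2063, 2074 — 7 in total.

7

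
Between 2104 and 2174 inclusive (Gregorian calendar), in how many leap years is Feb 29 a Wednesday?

3

Leap years in 2104–2174: 18 of them.
Feb 29 weekday advances by 5 (mod 7) from one leap year to the next four years later (or differs when a century non-leap intervenes).
Leap-day weekdays: 2104:Fri 2108:Wed✓ 2112:Mon 2116:Sat 2120:Thu 2124:Tue 2128:Sun 2132:Fri 2136:Wed✓ 2140:Mon 2144:Sat 2148:Thu 2152:Tue 2156:Sun 2160:Fri 2164:Wed✓ 2168:Mon 2172:Sat
Wednesday: 2108, 2136, 2164 → 3.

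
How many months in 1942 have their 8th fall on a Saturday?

1

Check the 8th of each month of 1942: Jan 8: Thu, Feb 8: Sun, Mar 8: Sun, Apr 8: Wed, May 8: Fri, Jun 8: Mon, Jul 8: Wed, Aug 8: Sat, Sep 8: Tue, Oct 8: Thu, Nov 8: Sun, Dec 8: Tue.
Saturday occurs in August — 1 month.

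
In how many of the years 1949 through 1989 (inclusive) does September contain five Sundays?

11

September has 30 days; it has five Sundays when Sunday falls among the first (month-length − 28) days — i.e. when September 1 is one of Sunday/Saturday.
September 1 by year: 1949:Thu 1950:Fri 1951:Sat✓ 1952:Mon 1953:Tue 1954:Wed 1955:Thu 1956:Sat✓ 1957:Sun✓ 1958:Mon 1959:Tue 1960:Thu 1961:Fri 1962:Sat✓ 1963:Sun✓ …(11 more)… 1975:Mon 1976:Wed 1977:Thu 1978:Fri 1979:Sat✓ 1980:Mon 1981:Tue 1982:Wed 1983:Thu 1984:Sat✓ 1985:Sun✓ 1986:Mon 1987:Tue 1988:Thu 1989:Fri
Years with five Sundays: 1951, 1956, 1957, 1962, 1963, 1968, 1973, 1974, 1979, 1984, 1985 → 11.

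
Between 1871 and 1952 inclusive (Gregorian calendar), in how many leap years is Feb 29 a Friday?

3

Leap years in 1871–1952: 20 of them.
Feb 29 weekday advances by 5 (mod 7) from one leap year to the next four years later (or differs when a century non-leap intervenes).
Leap-day weekdays: 1872:Thu 1876:Tue 1880:Sun 1884:Fri✓ 1888:Wed 1892:Mon 1896:Sat 1904:Mon 1908:Sat 1912:Thu 1916:Tue 1920:Sun 1924:Fri✓ 1928:Wed 1932:Mon 1936:Sat 1940:Thu 1944:Tue 1948:Sun 1952:Fri✓
Friday: 1884, 1924, 1952 → 3.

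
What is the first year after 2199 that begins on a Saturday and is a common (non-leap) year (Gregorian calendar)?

2203

Jan 1 advances by 2 weekdays after a leap year and by 1 after a common year.
2199: Jan 1 is Tuesday.
2200: Wednesday
2201: Thursday
2202: Friday
2203: Saturday
2203 begins on a Saturday and is a common year.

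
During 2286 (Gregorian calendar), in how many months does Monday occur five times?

A month of length L has five Mondays iff its first Monday is on day ≤ L−28 (so day 1–3 in a 31-day month, 1–2 in a 30-day month, day 1 in a leap February).
Checking each month of 2286: Jan starts Fri (31d); Feb starts Mon (28d); Mar starts Mon (31d) ✓; Apr starts Thu (30d); May starts Sat (31d) ✓; Jun starts Tue (30d); Jul starts Thu (31d); Aug starts Sun (31d) ✓; Sep starts Wed (30d); Oct starts Fri (31d); Nov starts Mon (30d) ✓; Dec starts Wed (31d).
Five-Monday months: March, May, August, November → 4.

4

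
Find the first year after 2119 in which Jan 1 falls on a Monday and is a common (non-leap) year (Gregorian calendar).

Jan 1 advances by 2 weekdays after a leap year and by 1 after a common year.
2119: Jan 1 is Sunday.
2120: Monday (leap)
2121: Wednesday
2122: Thursday
2123: Friday
2124: Saturday (leap)
2125: Monday
2125 begins on a Monday and is a common year.

2125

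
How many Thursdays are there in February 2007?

4

February 2007 has 28 days and begins on Thursday.
The first Thursday is February 1.
Thursdays fall on 1, 8, 15, 22 — that's 4.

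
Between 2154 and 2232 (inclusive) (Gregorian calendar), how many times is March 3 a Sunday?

Track March 3's weekday year by year (advancing +1, or +2 across a Feb 29):
  2154: Sun ✓  2155: Mon (+1)  2156: Wed (+2)  2157: Thu (+1)  2158: Fri (+1)
  2159: Sat (+1)  2160: Mon (+2)  2161: Tue (+1)  2162: Wed (+1)  2163: Thu (+1)
  2164: Sat (+2)  2165: Sun (+1) ✓  2166: Mon (+1)  2167: Tue (+1)  … (51 more years) …
  2219: Wed (+1)  2220: Fri (+2)  2221: Sat (+1)  2222: Sun (+1) ✓  2223: Mon (+1)
  2224: Wed (+2)  2225: Thu (+1)  2226: Fri (+1)  2227: Sat (+1)  2228: Mon (+2)
  2229: Tue (+1)  2230: Wed (+1)  2231: Thu (+1)  2232: Sat (+2)
Sunday years: 2154, 2165, 2171, 2176, 2182, 2193, 2199, 2205, 2211, 2216, 2222 — 11 in total.

11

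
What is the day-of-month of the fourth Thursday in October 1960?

October 1, 1960 is a Saturday, so the first Thursday is the 6th.
The fourth Thursday is 6 + 21 = 27.

27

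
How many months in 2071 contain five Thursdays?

A month of length L has five Thursdays iff its first Thursday is on day ≤ L−28 (so day 1–3 in a 31-day month, 1–2 in a 30-day month, day 1 in a leap February).
Checking each month of 2071: Jan starts Thu (31d) ✓; Feb starts Sun (28d); Mar starts Sun (31d); Apr starts Wed (30d) ✓; May starts Fri (31d); Jun starts Mon (30d); Jul starts Wed (31d) ✓; Aug starts Sat (31d); Sep starts Tue (30d); Oct starts Thu (31d) ✓; Nov starts Sun (30d); Dec starts Tue (31d) ✓.
Five-Thursday months: January, April, July, October, December → 5.

5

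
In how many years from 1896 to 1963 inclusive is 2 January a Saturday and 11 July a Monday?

3

Check each year's weekday for 2 January and 11 July:
  1896: Thu/Sat  1897: Sat/Sun  1898: Sun/Mon  1899: Mon/Tue  1900: Tue/Wed  1901: Wed/Thu  1902: Thu/Fri  1903: Fri/Sat  1904: Sat/Mon ✓  1905: Mon/Tue  1906: Tue/Wed  1907: Wed/Thu  1908: Thu/Sat  1909: Sat/Sun  …(40 more)…  1950: Mon/Tue  1951: Tue/Wed  1952: Wed/Fri  1953: Fri/Sat  1954: Sat/Sun  1955: Sun/Mon  1956: Mon/Wed  1957: Wed/Thu  1958: Thu/Fri  1959: Fri/Sat  1960: Sat/Mon ✓  1961: Mon/Tue  1962: Tue/Wed  1963: Wed/Thu
Both conditions hold in: 1904, 1932, 1960 — 3.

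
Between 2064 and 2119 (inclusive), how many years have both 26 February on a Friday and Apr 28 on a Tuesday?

Check each year's weekday for 26 February and Apr 28:
  2064: Tue/Mon  2065: Thu/Tue  2066: Fri/Wed  2067: Sat/Thu  2068: Sun/Sat  2069: Tue/Sun  2070: Wed/Mon  2071: Thu/Tue  2072: Fri/Thu  2073: Sun/Fri  2074: Mon/Sat  2075: Tue/Sun  2076: Wed/Tue  2077: Fri/Wed  …(28 more)…  2106: Fri/Wed  2107: Sat/Thu  2108: Sun/Sat  2109: Tue/Sun  2110: Wed/Mon  2111: Thu/Tue  2112: Fri/Thu  2113: Sun/Fri  2114: Mon/Sat  2115: Tue/Sun  2116: Wed/Tue  2117: Fri/Wed  2118: Sat/Thu  2119: Sun/Fri
Both conditions hold in: no year — 0.

0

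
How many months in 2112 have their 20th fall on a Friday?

Check the 20th of each month of 2112: Jan 20: Wed, Feb 20: Sat, Mar 20: Sun, Apr 20: Wed, May 20: Fri, Jun 20: Mon, Jul 20: Wed, Aug 20: Sat, Sep 20: Tue, Oct 20: Thu, Nov 20: Sun, Dec 20: Tue.
Friday occurs in May — 1 month.

1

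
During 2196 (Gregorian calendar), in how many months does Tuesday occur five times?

4

A month of length L has five Tuesdays iff its first Tuesday is on day ≤ L−28 (so day 1–3 in a 31-day month, 1–2 in a 30-day month, day 1 in a leap February).
Checking each month of 2196: Jan starts Fri (31d); Feb starts Mon (29d); Mar starts Tue (31d) ✓; Apr starts Fri (30d); May starts Sun (31d) ✓; Jun starts Wed (30d); Jul starts Fri (31d); Aug starts Mon (31d) ✓; Sep starts Thu (30d); Oct starts Sat (31d); Nov starts Tue (30d) ✓; Dec starts Thu (31d).
Five-Tuesday months: March, May, August, November → 4.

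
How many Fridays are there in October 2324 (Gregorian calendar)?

October 2324 has 31 days and begins on Wednesday.
The first Friday is October 3.
Fridays fall on 3, 10, 17, 24, 31 — that's 5.

5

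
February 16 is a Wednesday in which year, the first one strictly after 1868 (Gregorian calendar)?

From one year to the next, a fixed date's weekday advances by 1, or by 2 when a Feb 29 lies between the two dates.
1868: February 16 is Sunday.
1869: Tuesday (+2)
1870: Wednesday (+1)
February 16 falls on a Wednesday in 1870.

1870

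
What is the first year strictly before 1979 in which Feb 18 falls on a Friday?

From one year to the next, a fixed date's weekday advances by 1, or by 2 when a Feb 29 lies between the two dates.
1979: February 18 is Sunday.
1978: Saturday (−1)
1977: Friday (−1)
Feb 18 falls on a Friday in 1977.

1977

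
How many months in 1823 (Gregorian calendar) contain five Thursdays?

A month of length L has five Thursdays iff its first Thursday is on day ≤ L−28 (so day 1–3 in a 31-day month, 1–2 in a 30-day month, day 1 in a leap February).
Checking each month of 1823: Jan starts Wed (31d) ✓; Feb starts Sat (28d); Mar starts Sat (31d); Apr starts Tue (30d); May starts Thu (31d) ✓; Jun starts Sun (30d); Jul starts Tue (31d) ✓; Aug starts Fri (31d); Sep starts Mon (30d); Oct starts Wed (31d) ✓; Nov starts Sat (30d); Dec starts Mon (31d).
Five-Thursday months: January, May, July, October → 4.

4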